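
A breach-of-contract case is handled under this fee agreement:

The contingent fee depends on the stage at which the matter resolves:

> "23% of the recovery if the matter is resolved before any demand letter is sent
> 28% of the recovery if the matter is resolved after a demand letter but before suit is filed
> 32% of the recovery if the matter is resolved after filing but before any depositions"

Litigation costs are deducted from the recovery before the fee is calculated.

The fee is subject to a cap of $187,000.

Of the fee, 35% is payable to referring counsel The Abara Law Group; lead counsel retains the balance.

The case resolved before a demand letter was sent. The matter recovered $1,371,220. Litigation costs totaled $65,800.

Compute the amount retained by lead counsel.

Fee base (net of costs): $1,371,220 − $65,800 = $1,305,420
The matter resolved before a demand letter was sent, so the 23% rate applies.
$1,305,420 × 23% = $300,246.60
$300,246.60 exceeds the $187,000 cap, so the fee is capped at $187,000.00.
Referral share: 35% of $187,000.00 = $65,450.00; lead counsel retains $187,000.00 − $65,450.00 = $121,550.00.

$121,550.00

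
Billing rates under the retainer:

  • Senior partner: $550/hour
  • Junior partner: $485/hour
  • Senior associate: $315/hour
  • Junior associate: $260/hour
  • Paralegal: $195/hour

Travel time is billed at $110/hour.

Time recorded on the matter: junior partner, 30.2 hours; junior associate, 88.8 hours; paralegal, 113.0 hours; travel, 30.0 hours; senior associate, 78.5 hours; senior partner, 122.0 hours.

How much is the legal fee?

$154,897.50

Senior partner: 122.0 × $550 = $67,100.00
Junior partner: 30.2 × $485 = $14,647.00
Senior associate: 78.5 × $315 = $24,727.50
Junior associate: 88.8 × $260 = $23,088.00
Paralegal: 113.0 × $195 = $22,035.00
Subtotal: $67,100.00 + $14,647.00 + $24,727.50 + $23,088.00 + $22,035.00 = $151,597.50
Travel: 30.0 × $110 = $3,300.00
Total: $151,597.50 + $3,300.00 = $154,897.50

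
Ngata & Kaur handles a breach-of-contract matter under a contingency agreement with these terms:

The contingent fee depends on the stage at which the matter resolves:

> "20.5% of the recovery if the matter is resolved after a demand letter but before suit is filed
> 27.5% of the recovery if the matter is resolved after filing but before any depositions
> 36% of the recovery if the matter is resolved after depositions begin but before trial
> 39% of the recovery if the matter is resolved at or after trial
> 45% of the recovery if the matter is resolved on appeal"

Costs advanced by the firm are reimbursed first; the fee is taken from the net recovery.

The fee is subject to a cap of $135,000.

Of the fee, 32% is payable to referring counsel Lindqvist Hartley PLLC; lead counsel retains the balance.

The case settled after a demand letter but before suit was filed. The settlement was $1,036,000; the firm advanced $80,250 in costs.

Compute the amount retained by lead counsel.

$91,800.00

Fee base (net of costs): $1,036,000 − $80,250 = $955,750
The matter settled after a demand letter but before suit was filed, so the 20.5% rate applies.
$955,750 × 20.5% = $195,928.75
$195,928.75 exceeds the $135,000 cap, so the fee is capped at $135,000.00.
Referral share: 32% of $135,000.00 = $43,200.00; lead counsel retains $135,000.00 − $43,200.00 = $91,800.00.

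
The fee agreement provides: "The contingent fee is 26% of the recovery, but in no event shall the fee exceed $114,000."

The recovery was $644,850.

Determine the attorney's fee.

$114,000.00

26% of $644,850 = $167,661.00
That exceeds the $114,000 cap, so the fee is capped at $114,000.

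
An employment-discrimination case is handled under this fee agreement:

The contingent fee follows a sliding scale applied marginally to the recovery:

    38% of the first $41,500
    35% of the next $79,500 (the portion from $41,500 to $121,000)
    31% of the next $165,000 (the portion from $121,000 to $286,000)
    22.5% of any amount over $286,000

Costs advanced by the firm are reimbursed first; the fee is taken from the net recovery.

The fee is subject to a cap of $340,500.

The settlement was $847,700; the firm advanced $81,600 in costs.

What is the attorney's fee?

$202,767.50

Fee base (net of costs): $847,700 − $81,600 = $766,100
First $41,500 at 38% = $15,770.00
Next $79,500 at 35% = $27,825.00
Next $165,000 at 31% = $51,150.00
Remaining $480,100 at 22.5% = $108,022.50
Fee: $15,770.00 + $27,825.00 + $51,150.00 + $108,022.50 = $202,767.50
$202,767.50 is under the $340,500 cap.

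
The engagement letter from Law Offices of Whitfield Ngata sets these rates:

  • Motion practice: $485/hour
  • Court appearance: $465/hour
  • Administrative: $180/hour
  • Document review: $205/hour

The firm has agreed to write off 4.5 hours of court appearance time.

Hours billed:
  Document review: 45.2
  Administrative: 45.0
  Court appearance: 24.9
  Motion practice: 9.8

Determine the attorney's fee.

Motion practice: 9.8 × $485 = $4,753.00
Court appearance: 24.9 × $465 = $11,578.50
Administrative: 45.0 × $180 = $8,100.00
Document review: 45.2 × $205 = $9,266.00
Subtotal: $33,697.50
Write-off: 4.5 × $465 = $2,092.50
Total: $33,697.50 − $2,092.50 = $31,605.00

$31,605.00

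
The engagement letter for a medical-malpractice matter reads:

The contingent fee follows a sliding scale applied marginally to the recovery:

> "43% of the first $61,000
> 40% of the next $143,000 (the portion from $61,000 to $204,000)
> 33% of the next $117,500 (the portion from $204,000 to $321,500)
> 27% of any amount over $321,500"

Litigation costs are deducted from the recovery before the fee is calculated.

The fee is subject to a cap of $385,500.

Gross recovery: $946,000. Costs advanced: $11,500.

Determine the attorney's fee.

$287,715.00

Fee base (net of costs): $946,000 − $11,500 = $934,500
First $61,000 at 43% = $26,230.00
Next $143,000 at 40% = $57,200.00
Next $117,500 at 33% = $38,775.00
Remaining $613,000 at 27% = $165,510.00
Fee: $26,230.00 + $57,200.00 + $38,775.00 + $165,510.00 = $287,715.00
$287,715.00 is under the $385,500 cap.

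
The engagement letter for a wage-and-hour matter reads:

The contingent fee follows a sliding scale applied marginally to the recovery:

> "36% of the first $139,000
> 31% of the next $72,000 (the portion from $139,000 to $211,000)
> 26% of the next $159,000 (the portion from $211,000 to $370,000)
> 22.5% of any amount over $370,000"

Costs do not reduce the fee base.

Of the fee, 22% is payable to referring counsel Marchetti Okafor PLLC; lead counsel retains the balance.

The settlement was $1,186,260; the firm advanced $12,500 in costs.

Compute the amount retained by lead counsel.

Fee base is the gross recovery, $1,186,260; costs are reimbursed separately.
First $139,000 at 36% = $50,040.00
Next $72,000 at 31% = $22,320.00
Next $159,000 at 26% = $41,340.00
Remaining $816,260 at 22.5% = $183,658.50
Fee: $50,040.00 + $22,320.00 + $41,340.00 + $183,658.50 = $297,358.50
Referral share: 22% of $297,358.50 = $65,418.87; lead counsel retains $297,358.50 − $65,418.87 = $231,939.63.

$231,939.63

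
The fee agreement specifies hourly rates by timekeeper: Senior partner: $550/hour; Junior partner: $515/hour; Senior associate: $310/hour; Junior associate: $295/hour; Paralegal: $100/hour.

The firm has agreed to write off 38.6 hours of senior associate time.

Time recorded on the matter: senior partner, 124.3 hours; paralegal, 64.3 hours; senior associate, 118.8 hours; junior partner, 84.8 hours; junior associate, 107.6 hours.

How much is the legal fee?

$175,071.00

Senior partner: 124.3 × $550 = $68,365.00
Junior partner: 84.8 × $515 = $43,672.00
Senior associate: 118.8 × $310 = $36,828.00
Junior associate: 107.6 × $295 = $31,742.00
Paralegal: 64.3 × $100 = $6,430.00
Subtotal: $187,037.00
Write-off: 38.6 × $310 = $11,966.00
Total: $187,037.00 − $11,966.00 = $175,071.00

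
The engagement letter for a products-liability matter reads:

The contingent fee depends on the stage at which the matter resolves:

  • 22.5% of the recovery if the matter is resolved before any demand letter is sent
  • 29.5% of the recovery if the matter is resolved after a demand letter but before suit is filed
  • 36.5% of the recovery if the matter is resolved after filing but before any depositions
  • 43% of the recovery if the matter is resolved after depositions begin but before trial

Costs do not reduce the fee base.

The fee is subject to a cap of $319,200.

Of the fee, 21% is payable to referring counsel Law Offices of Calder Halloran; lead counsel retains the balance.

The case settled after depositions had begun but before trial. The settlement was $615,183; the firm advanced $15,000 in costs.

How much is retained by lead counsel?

$208,977.67

Fee base is the gross recovery, $615,183; costs are reimbursed separately.
The matter settled after depositions had begun but before trial, so the 43% rate applies.
$615,183 × 43% = $264,528.69
$264,528.69 is under the $319,200 cap.
Referral share: 21% of $264,528.69 = $55,551.02; lead counsel retains $264,528.69 − $55,551.02 = $208,977.67.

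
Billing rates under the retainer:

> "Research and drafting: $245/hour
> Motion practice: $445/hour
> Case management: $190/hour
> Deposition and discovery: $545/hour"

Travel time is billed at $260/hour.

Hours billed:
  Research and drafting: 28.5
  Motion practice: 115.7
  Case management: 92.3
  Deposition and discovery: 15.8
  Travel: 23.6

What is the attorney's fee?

$90,753.00

Research and drafting: 28.5 × $245 = $6,982.50
Motion practice: 115.7 × $445 = $51,486.50
Case management: 92.3 × $190 = $17,537.00
Deposition and discovery: 15.8 × $545 = $8,611.00
Subtotal: $6,982.50 + $51,486.50 + $17,537.00 + $8,611.00 = $84,617.00
Travel: 23.6 × $260 = $6,136.00
Total: $84,617.00 + $6,136.00 = $90,753.00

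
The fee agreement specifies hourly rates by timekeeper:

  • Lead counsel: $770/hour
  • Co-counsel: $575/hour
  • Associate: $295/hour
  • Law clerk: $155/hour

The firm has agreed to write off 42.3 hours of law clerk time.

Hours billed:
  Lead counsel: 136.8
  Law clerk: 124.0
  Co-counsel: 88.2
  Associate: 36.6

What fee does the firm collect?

Lead counsel: 136.8 × $770 = $105,336.00
Co-counsel: 88.2 × $575 = $50,715.00
Associate: 36.6 × $295 = $10,797.00
Law clerk: 124.0 × $155 = $19,220.00
Subtotal: $186,068.00
Write-off: 42.3 × $155 = $6,556.50
Total: $186,068.00 − $6,556.50 = $179,511.50

$179,511.50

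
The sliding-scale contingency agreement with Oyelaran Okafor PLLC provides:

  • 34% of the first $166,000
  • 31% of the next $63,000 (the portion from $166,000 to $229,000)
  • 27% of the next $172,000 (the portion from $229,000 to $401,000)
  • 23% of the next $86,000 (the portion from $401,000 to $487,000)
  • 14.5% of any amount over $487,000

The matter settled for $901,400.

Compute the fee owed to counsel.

First $166,000 at 34% = $56,440.00
Next $63,000 at 31% = $19,530.00
Next $172,000 at 27% = $46,440.00
Next $86,000 at 23% = $19,780.00
Remaining $414,400 at 14.5% = $60,088.00
Fee: $56,440.00 + $19,530.00 + $46,440.00 + $19,780.00 + $60,088.00 = $202,278.00

$202,278.00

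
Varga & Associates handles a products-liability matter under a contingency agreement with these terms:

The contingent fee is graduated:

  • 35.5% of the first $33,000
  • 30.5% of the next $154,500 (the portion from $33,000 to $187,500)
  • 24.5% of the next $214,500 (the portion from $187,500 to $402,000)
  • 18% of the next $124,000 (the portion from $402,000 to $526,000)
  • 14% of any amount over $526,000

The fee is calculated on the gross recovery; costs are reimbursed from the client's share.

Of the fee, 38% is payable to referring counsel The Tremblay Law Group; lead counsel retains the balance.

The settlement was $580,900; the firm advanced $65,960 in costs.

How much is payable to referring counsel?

$53,730.48

Fee base is the gross recovery, $580,900; costs are reimbursed separately.
First $33,000 at 35.5% = $11,715.00
Next $154,500 at 30.5% = $47,122.50
Next $214,500 at 24.5% = $52,552.50
Next $124,000 at 18% = $22,320.00
Remaining $54,900 at 14% = $7,686.00
Fee: $11,715.00 + $47,122.50 + $52,552.50 + $22,320.00 + $7,686.00 = $141,396.00
Referral share: 38% of $141,396.00 = $53,730.48; lead counsel retains $141,396.00 − $53,730.48 = $87,665.52.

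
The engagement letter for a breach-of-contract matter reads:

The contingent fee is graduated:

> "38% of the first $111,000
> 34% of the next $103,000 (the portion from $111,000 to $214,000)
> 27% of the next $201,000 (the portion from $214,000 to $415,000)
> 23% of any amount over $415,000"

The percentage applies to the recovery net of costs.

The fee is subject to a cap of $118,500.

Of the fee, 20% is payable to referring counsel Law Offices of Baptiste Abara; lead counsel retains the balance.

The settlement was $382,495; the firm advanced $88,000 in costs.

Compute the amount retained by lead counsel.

Fee base (net of costs): $382,495 − $88,000 = $294,495
First $111,000 at 38% = $42,180.00
Next $103,000 at 34% = $35,020.00
Remaining $80,495 at 27% = $21,733.65
Fee: $42,180.00 + $35,020.00 + $21,733.65 = $98,933.65
$98,933.65 is under the $118,500 cap.
Referral share: 20% of $98,933.65 = $19,786.73; lead counsel retains $98,933.65 − $19,786.73 = $79,146.92.

$79,146.92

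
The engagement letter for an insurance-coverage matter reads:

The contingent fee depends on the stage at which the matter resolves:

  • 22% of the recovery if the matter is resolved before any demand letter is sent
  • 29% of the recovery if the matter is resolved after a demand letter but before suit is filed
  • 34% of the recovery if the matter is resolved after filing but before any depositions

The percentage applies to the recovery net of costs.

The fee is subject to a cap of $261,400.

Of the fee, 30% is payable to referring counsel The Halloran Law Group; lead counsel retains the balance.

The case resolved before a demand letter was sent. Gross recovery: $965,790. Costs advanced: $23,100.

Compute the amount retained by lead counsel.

$145,174.26

Fee base (net of costs): $965,790 − $23,100 = $942,690
The matter resolved before a demand letter was sent, so the 22% rate applies.
$942,690 × 22% = $207,391.80
$207,391.80 is under the $261,400 cap.
Referral share: 30% of $207,391.80 = $62,217.54; lead counsel retains $207,391.80 − $62,217.54 = $145,174.26.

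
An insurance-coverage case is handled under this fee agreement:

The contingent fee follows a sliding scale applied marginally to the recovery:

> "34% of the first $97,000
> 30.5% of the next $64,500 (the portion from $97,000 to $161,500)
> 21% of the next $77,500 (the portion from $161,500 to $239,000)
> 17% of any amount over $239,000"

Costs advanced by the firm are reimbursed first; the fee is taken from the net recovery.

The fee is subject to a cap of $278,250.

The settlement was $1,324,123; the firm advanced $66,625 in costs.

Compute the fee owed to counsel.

$242,072.16

Fee base (net of costs): $1,324,123 − $66,625 = $1,257,498
First $97,000 at 34% = $32,980.00
Next $64,500 at 30.5% = $19,672.50
Next $77,500 at 21% = $16,275.00
Remaining $1,018,498 at 17% = $173,144.66
Fee: $32,980.00 + $19,672.50 + $16,275.00 + $173,144.66 = $242,072.16
$242,072.16 is under the $278,250 cap.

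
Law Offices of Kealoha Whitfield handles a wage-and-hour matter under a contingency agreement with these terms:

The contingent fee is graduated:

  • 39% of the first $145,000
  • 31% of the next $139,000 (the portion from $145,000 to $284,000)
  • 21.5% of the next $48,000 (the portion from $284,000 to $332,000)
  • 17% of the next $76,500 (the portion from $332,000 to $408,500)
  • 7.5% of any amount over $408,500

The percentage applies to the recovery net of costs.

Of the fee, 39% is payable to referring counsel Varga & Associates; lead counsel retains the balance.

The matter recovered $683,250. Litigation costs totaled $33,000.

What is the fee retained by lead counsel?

Fee base (net of costs): $683,250 − $33,000 = $650,250
First $145,000 at 39% = $56,550.00
Next $139,000 at 31% = $43,090.00
Next $48,000 at 21.5% = $10,320.00
Next $76,500 at 17% = $13,005.00
Remaining $241,750 at 7.5% = $18,131.25
Fee: $56,550.00 + $43,090.00 + $10,320.00 + $13,005.00 + $18,131.25 = $141,096.25
Referral share: 39% of $141,096.25 = $55,027.54; lead counsel retains $141,096.25 − $55,027.54 = $86,068.71.

$86,068.71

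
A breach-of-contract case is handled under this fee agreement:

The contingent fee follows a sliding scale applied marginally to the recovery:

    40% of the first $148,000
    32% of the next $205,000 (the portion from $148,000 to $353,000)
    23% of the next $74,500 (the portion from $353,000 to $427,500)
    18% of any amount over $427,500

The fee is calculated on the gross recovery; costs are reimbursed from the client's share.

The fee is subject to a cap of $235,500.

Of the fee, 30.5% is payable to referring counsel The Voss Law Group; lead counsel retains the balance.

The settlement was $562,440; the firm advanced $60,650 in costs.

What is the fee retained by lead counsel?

Fee base is the gross recovery, $562,440; costs are reimbursed separately.
First $148,000 at 40% = $59,200.00
Next $205,000 at 32% = $65,600.00
Next $74,500 at 23% = $17,135.00
Remaining $134,940 at 18% = $24,289.20
Fee: $59,200.00 + $65,600.00 + $17,135.00 + $24,289.20 = $166,224.20
$166,224.20 is under the $235,500 cap.
Referral share: 30.5% of $166,224.20 = $50,698.38; lead counsel retains $166,224.20 − $50,698.38 = $115,525.82.

$115,525.82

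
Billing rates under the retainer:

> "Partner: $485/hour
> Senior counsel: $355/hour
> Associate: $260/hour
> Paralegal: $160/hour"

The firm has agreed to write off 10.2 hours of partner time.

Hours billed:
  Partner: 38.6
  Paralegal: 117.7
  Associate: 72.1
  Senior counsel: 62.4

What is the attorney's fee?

$73,504.00

Partner: 38.6 × $485 = $18,721.00
Senior counsel: 62.4 × $355 = $22,152.00
Associate: 72.1 × $260 = $18,746.00
Paralegal: 117.7 × $160 = $18,832.00
Subtotal: $78,451.00
Write-off: 10.2 × $485 = $4,947.00
Total: $78,451.00 − $4,947.00 = $73,504.00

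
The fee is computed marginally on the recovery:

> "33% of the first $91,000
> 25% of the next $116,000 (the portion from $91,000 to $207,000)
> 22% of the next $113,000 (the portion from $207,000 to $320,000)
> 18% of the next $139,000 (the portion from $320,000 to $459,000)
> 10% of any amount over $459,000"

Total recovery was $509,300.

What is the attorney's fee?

$113,940.00

First $91,000 at 33% = $30,030.00
Next $116,000 at 25% = $29,000.00
Next $113,000 at 22% = $24,860.00
Next $139,000 at 18% = $25,020.00
Remaining $50,300 at 10% = $5,030.00
Fee: $30,030.00 + $29,000.00 + $24,860.00 + $25,020.00 + $5,030.00 = $113,940.00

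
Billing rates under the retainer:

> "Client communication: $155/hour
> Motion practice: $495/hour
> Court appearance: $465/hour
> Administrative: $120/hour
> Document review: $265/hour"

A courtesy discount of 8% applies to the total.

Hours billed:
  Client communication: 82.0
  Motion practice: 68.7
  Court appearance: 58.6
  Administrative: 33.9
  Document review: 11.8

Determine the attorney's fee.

$74,667.66

Client communication: 82.0 × $155 = $12,710.00
Motion practice: 68.7 × $495 = $34,006.50
Court appearance: 58.6 × $465 = $27,249.00
Administrative: 33.9 × $120 = $4,068.00
Document review: 11.8 × $265 = $3,127.00
Subtotal: $81,160.50
Less 8% discount: −$6,492.84
Total: $81,160.50 − $6,492.84 = $74,667.66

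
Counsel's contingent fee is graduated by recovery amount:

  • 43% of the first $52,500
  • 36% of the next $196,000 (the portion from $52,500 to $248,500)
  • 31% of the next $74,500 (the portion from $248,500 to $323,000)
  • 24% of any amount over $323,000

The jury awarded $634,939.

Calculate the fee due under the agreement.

$191,095.36

First $52,500 at 43% = $22,575.00
Next $196,000 at 36% = $70,560.00
Next $74,500 at 31% = $23,095.00
Remaining $311,939 at 24% = $74,865.36
Fee: $22,575.00 + $70,560.00 + $23,095.00 + $74,865.36 = $191,095.36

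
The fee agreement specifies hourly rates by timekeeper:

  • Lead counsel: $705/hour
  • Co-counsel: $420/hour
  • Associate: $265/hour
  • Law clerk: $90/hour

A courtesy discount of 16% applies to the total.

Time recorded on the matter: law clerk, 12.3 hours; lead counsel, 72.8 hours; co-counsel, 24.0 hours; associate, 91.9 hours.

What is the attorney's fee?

$72,966.18

Lead counsel: 72.8 × $705 = $51,324.00
Co-counsel: 24.0 × $420 = $10,080.00
Associate: 91.9 × $265 = $24,353.50
Law clerk: 12.3 × $90 = $1,107.00
Subtotal: $86,864.50
Less 16% discount: −$13,898.32
Total: $86,864.50 − $13,898.32 = $72,966.18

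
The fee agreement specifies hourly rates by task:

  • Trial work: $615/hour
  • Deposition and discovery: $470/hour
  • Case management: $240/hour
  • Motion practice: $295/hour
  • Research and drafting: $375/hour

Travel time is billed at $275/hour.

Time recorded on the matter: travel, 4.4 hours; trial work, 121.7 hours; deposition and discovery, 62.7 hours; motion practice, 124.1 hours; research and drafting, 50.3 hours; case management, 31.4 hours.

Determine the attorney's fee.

$168,532.50

Trial work: 121.7 × $615 = $74,845.50
Deposition and discovery: 62.7 × $470 = $29,469.00
Case management: 31.4 × $240 = $7,536.00
Motion practice: 124.1 × $295 = $36,609.50
Research and drafting: 50.3 × $375 = $18,862.50
Subtotal: $74,845.50 + $29,469.00 + $7,536.00 + $36,609.50 + $18,862.50 = $167,322.50
Travel: 4.4 × $275 = $1,210.00
Total: $167,322.50 + $1,210.00 = $168,532.50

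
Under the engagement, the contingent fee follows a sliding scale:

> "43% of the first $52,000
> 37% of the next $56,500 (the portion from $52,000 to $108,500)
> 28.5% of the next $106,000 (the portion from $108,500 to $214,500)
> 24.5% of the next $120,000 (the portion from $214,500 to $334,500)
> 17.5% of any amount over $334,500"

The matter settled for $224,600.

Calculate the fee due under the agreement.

$75,949.50

First $52,000 at 43% = $22,360.00
Next $56,500 at 37% = $20,905.00
Next $106,000 at 28.5% = $30,210.00
Remaining $10,100 at 24.5% = $2,474.50
Fee: $22,360.00 + $20,905.00 + $30,210.00 + $2,474.50 = $75,949.50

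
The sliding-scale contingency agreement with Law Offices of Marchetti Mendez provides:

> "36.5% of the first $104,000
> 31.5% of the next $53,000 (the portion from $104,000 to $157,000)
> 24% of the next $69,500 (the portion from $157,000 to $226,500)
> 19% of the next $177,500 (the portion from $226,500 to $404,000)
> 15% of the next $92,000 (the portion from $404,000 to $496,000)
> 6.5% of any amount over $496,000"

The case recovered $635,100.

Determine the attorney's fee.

First $104,000 at 36.5% = $37,960.00
Next $53,000 at 31.5% = $16,695.00
Next $69,500 at 24% = $16,680.00
Next $177,500 at 19% = $33,725.00
Next $92,000 at 15% = $13,800.00
Remaining $139,100 at 6.5% = $9,041.50
Fee: $37,960.00 + $16,695.00 + $16,680.00 + $33,725.00 + $13,800.00 + $9,041.50 = $127,901.50

$127,901.50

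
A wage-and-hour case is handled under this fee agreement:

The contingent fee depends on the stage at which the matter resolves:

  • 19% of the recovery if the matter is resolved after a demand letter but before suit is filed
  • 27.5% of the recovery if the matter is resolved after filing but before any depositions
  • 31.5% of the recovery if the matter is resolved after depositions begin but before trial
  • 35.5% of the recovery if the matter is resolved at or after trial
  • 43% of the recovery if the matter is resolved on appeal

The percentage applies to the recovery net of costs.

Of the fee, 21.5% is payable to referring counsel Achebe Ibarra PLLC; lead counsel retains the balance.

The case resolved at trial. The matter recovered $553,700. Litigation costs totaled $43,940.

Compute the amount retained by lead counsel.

$142,057.37

Fee base (net of costs): $553,700 − $43,940 = $509,760
The matter resolved at trial, so the 35.5% rate applies.
$509,760 × 35.5% = $180,964.80
Referral share: 21.5% of $180,964.80 = $38,907.43; lead counsel retains $180,964.80 − $38,907.43 = $142,057.37.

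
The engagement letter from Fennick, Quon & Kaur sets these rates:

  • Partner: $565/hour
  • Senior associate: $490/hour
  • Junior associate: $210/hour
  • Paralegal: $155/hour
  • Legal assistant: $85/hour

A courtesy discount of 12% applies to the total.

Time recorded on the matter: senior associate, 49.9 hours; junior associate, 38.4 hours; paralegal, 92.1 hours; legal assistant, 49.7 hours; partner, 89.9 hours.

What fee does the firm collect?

Partner: 89.9 × $565 = $50,793.50
Senior associate: 49.9 × $490 = $24,451.00
Junior associate: 38.4 × $210 = $8,064.00
Paralegal: 92.1 × $155 = $14,275.50
Legal assistant: 49.7 × $85 = $4,224.50
Subtotal: $101,808.50
Less 12% discount: −$12,217.02
Total: $101,808.50 − $12,217.02 = $89,591.48

$89,591.48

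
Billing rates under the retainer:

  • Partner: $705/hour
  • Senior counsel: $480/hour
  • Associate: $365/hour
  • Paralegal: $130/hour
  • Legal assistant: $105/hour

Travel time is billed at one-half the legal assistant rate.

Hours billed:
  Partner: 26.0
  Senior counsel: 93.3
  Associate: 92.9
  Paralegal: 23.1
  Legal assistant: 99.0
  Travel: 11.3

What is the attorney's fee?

Partner: 26.0 × $705 = $18,330.00
Senior counsel: 93.3 × $480 = $44,784.00
Associate: 92.9 × $365 = $33,908.50
Paralegal: 23.1 × $130 = $3,003.00
Legal assistant: 99.0 × $105 = $10,395.00
Subtotal: $18,330.00 + $44,784.00 + $33,908.50 + $3,003.00 + $10,395.00 = $110,420.50
Travel: 11.3 × ($105 ÷ 2) = 11.3 × $52.50 = $593.25
Total: $110,420.50 + $593.25 = $111,013.75

$111,013.75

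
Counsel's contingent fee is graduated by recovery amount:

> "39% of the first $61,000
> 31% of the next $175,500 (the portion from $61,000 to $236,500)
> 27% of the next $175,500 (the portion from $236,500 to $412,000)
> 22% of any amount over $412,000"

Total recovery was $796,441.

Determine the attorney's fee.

$210,157.02

First $61,000 at 39% = $23,790.00
Next $175,500 at 31% = $54,405.00
Next $175,500 at 27% = $47,385.00
Remaining $384,441 at 22% = $84,577.02
Fee: $23,790.00 + $54,405.00 + $47,385.00 + $84,577.02 = $210,157.02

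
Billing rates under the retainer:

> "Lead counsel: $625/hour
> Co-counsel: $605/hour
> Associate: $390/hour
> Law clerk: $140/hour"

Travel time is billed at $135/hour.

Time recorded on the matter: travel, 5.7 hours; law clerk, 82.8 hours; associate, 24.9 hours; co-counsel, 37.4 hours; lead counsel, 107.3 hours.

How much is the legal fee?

Lead counsel: 107.3 × $625 = $67,062.50
Co-counsel: 37.4 × $605 = $22,627.00
Associate: 24.9 × $390 = $9,711.00
Law clerk: 82.8 × $140 = $11,592.00
Subtotal: $67,062.50 + $22,627.00 + $9,711.00 + $11,592.00 = $110,992.50
Travel: 5.7 × $135 = $769.50
Total: $110,992.50 + $769.50 = $111,762.00

$111,762.00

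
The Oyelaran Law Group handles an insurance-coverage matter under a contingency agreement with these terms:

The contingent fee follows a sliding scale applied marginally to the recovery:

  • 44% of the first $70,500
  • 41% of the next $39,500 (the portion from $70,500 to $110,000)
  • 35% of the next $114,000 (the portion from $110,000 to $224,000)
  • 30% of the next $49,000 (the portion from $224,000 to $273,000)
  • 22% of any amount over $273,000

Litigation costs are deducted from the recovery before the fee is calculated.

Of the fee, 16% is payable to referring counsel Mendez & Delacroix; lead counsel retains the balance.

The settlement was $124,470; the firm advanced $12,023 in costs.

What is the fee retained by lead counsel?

Fee base (net of costs): $124,470 − $12,023 = $112,447
First $70,500 at 44% = $31,020.00
Next $39,500 at 41% = $16,195.00
Remaining $2,447 at 35% = $856.45
Fee: $31,020.00 + $16,195.00 + $856.45 = $48,071.45
Referral share: 16% of $48,071.45 = $7,691.43; lead counsel retains $48,071.45 − $7,691.43 = $40,380.02.

$40,380.02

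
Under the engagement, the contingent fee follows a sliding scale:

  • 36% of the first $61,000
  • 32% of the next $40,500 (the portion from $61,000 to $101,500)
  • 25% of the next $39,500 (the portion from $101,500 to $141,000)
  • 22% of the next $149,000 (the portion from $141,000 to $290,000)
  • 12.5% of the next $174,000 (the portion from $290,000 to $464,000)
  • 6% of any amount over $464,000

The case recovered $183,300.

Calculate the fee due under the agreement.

$54,101.00

First $61,000 at 36% = $21,960.00
Next $40,500 at 32% = $12,960.00
Next $39,500 at 25% = $9,875.00
Remaining $42,300 at 22% = $9,306.00
Fee: $21,960.00 + $12,960.00 + $9,875.00 + $9,306.00 = $54,101.00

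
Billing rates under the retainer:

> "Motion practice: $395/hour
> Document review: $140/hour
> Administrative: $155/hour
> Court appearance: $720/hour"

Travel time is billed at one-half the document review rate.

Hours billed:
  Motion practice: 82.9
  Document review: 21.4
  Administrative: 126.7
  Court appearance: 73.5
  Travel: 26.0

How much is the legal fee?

$110,120.00

Motion practice: 82.9 × $395 = $32,745.50
Document review: 21.4 × $140 = $2,996.00
Administrative: 126.7 × $155 = $19,638.50
Court appearance: 73.5 × $720 = $52,920.00
Subtotal: $32,745.50 + $2,996.00 + $19,638.50 + $52,920.00 = $108,300.00
Travel: 26.0 × ($140 ÷ 2) = 26.0 × $70.00 = $1,820.00
Total: $108,300.00 + $1,820.00 = $110,120.00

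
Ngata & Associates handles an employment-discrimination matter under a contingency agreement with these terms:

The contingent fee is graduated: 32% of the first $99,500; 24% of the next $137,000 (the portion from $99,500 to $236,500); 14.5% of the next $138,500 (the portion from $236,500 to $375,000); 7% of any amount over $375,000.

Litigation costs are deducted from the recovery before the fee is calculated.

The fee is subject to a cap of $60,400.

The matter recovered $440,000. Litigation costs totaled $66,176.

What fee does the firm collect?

$60,400.00

Fee base (net of costs): $440,000 − $66,176 = $373,824
First $99,500 at 32% = $31,840.00
Next $137,000 at 24% = $32,880.00
Remaining $137,324 at 14.5% = $19,911.98
Fee: $31,840.00 + $32,880.00 + $19,911.98 = $84,631.98
$84,631.98 exceeds the $60,400 cap, so the fee is capped at $60,400.00.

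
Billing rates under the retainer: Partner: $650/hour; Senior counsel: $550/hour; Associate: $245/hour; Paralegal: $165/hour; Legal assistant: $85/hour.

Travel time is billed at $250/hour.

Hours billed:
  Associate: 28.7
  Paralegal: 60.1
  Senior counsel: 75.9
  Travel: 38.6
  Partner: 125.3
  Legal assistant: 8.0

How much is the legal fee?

Partner: 125.3 × $650 = $81,445.00
Senior counsel: 75.9 × $550 = $41,745.00
Associate: 28.7 × $245 = $7,031.50
Paralegal: 60.1 × $165 = $9,916.50
Legal assistant: 8.0 × $85 = $680.00
Subtotal: $81,445.00 + $41,745.00 + $7,031.50 + $9,916.50 + $680.00 = $140,818.00
Travel: 38.6 × $250 = $9,650.00
Total: $140,818.00 + $9,650.00 = $150,468.00

$150,468.00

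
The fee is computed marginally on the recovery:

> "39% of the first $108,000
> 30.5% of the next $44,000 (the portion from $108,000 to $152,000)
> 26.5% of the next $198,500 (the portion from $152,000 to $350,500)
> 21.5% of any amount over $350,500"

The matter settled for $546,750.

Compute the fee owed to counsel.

First $108,000 at 39% = $42,120.00
Next $44,000 at 30.5% = $13,420.00
Next $198,500 at 26.5% = $52,602.50
Remaining $196,250 at 21.5% = $42,193.75
Fee: $42,120.00 + $13,420.00 + $52,602.50 + $42,193.75 = $150,336.25

$150,336.25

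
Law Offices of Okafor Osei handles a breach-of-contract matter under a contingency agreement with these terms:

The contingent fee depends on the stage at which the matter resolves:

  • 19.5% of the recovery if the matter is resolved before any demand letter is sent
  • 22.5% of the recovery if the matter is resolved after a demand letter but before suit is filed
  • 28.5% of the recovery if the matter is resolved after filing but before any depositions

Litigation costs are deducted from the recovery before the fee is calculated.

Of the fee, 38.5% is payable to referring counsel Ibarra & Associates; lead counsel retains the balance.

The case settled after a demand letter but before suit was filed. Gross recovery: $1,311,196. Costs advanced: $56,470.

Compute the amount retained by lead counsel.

$173,622.71

Fee base (net of costs): $1,311,196 − $56,470 = $1,254,726
The matter settled after a demand letter but before suit was filed, so the 22.5% rate applies.
$1,254,726 × 22.5% = $282,313.35
Referral share: 38.5% of $282,313.35 = $108,690.64; lead counsel retains $282,313.35 − $108,690.64 = $173,622.71.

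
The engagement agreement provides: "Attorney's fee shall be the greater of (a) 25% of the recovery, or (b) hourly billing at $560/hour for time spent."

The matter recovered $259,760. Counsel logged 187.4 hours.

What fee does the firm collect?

(a) 25% of $259,760 = $64,940.00
(b) 187.4 × $560 = $104,944.00
The greater is (b): $104,944.00.

$104,944.00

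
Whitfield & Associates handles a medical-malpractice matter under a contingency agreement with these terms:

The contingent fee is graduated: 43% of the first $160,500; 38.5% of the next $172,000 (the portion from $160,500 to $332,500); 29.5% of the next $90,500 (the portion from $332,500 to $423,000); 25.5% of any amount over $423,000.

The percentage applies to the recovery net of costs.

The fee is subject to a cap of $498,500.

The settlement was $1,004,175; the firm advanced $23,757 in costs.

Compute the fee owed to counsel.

Fee base (net of costs): $1,004,175 − $23,757 = $980,418
First $160,500 at 43% = $69,015.00
Next $172,000 at 38.5% = $66,220.00
Next $90,500 at 29.5% = $26,697.50
Remaining $557,418 at 25.5% = $142,141.59
Fee: $69,015.00 + $66,220.00 + $26,697.50 + $142,141.59 = $304,074.09
$304,074.09 is under the $498,500 cap.

$304,074.09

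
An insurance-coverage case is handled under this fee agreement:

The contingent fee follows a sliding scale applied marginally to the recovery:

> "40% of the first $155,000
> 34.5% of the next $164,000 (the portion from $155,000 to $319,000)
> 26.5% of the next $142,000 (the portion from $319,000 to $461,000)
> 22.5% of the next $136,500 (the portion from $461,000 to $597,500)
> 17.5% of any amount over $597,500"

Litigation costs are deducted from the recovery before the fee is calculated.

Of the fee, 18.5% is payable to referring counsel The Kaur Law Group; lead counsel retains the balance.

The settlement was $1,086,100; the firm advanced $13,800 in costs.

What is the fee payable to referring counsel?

Fee base (net of costs): $1,086,100 − $13,800 = $1,072,300
First $155,000 at 40% = $62,000.00
Next $164,000 at 34.5% = $56,580.00
Next $142,000 at 26.5% = $37,630.00
Next $136,500 at 22.5% = $30,712.50
Remaining $474,800 at 17.5% = $83,090.00
Fee: $62,000.00 + $56,580.00 + $37,630.00 + $30,712.50 + $83,090.00 = $270,012.50
Referral share: 18.5% of $270,012.50 = $49,952.31; lead counsel retains $270,012.50 − $49,952.31 = $220,060.19.

$49,952.31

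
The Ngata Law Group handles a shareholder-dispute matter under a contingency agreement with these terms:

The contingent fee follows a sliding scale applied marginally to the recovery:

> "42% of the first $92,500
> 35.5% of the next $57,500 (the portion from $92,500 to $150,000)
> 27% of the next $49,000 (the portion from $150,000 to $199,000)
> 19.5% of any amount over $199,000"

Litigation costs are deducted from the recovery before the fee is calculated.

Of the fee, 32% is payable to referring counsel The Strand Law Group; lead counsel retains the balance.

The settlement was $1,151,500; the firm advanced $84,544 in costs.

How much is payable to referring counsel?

Fee base (net of costs): $1,151,500 − $84,544 = $1,066,956
First $92,500 at 42% = $38,850.00
Next $57,500 at 35.5% = $20,412.50
Next $49,000 at 27% = $13,230.00
Remaining $867,956 at 19.5% = $169,251.42
Fee: $38,850.00 + $20,412.50 + $13,230.00 + $169,251.42 = $241,743.92
Referral share: 32% of $241,743.92 = $77,358.05; lead counsel retains $241,743.92 − $77,358.05 = $164,385.87.

$77,358.05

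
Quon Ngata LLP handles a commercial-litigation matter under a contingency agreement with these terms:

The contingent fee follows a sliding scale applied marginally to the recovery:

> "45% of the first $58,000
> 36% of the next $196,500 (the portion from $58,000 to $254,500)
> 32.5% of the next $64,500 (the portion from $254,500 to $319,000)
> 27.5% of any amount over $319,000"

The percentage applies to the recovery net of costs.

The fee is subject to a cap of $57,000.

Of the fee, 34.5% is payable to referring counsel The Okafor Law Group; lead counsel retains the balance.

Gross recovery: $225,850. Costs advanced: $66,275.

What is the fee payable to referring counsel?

Fee base (net of costs): $225,850 − $66,275 = $159,575
First $58,000 at 45% = $26,100.00
Remaining $101,575 at 36% = $36,567.00
Fee: $26,100.00 + $36,567.00 = $62,667.00
$62,667.00 exceeds the $57,000 cap, so the fee is capped at $57,000.00.
Referral share: 34.5% of $57,000.00 = $19,665.00; lead counsel retains $57,000.00 − $19,665.00 = $37,335.00.

$19,665.00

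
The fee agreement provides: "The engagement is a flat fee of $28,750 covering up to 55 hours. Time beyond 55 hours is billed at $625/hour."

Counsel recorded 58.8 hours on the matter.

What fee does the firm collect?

Flat fee: $28,750.00
Excess hours: 58.8 − 55 = 3.8
Overrun: 3.8 × $625 = $2,375.00
Total: $28,750.00 + $2,375.00 = $31,125.00

$31,125.00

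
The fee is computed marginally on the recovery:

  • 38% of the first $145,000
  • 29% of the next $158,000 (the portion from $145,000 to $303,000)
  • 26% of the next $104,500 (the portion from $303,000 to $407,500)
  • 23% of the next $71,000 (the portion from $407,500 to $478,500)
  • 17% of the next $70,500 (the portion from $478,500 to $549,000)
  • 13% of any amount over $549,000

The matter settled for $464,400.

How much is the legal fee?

First $145,000 at 38% = $55,100.00
Next $158,000 at 29% = $45,820.00
Next $104,500 at 26% = $27,170.00
Remaining $56,900 at 23% = $13,087.00
Fee: $55,100.00 + $45,820.00 + $27,170.00 + $13,087.00 = $141,177.00

$141,177.00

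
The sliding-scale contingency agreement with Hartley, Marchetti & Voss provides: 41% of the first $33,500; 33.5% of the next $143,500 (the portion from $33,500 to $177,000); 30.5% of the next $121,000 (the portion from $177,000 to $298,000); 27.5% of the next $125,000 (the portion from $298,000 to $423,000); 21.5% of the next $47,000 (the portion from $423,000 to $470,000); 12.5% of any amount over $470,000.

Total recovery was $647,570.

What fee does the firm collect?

$165,388.75

First $33,500 at 41% = $13,735.00
Next $143,500 at 33.5% = $48,072.50
Next $121,000 at 30.5% = $36,905.00
Next $125,000 at 27.5% = $34,375.00
Next $47,000 at 21.5% = $10,105.00
Remaining $177,570 at 12.5% = $22,196.25
Fee: $13,735.00 + $48,072.50 + $36,905.00 + $34,375.00 + $10,105.00 + $22,196.25 = $165,388.75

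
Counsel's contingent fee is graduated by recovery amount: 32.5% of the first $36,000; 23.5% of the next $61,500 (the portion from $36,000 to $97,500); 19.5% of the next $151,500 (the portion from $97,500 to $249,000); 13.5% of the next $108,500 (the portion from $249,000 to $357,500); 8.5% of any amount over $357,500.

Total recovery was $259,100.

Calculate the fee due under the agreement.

First $36,000 at 32.5% = $11,700.00
Next $61,500 at 23.5% = $14,452.50
Next $151,500 at 19.5% = $29,542.50
Remaining $10,100 at 13.5% = $1,363.50
Fee: $11,700.00 + $14,452.50 + $29,542.50 + $1,363.50 = $57,058.50

$57,058.50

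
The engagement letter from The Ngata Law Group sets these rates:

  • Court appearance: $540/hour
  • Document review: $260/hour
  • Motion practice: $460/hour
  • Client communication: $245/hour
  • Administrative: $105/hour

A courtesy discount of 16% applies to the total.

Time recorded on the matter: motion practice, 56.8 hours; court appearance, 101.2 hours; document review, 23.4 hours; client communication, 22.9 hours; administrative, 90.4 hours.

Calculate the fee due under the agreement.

Court appearance: 101.2 × $540 = $54,648.00
Document review: 23.4 × $260 = $6,084.00
Motion practice: 56.8 × $460 = $26,128.00
Client communication: 22.9 × $245 = $5,610.50
Administrative: 90.4 × $105 = $9,492.00
Subtotal: $101,962.50
Less 16% discount: −$16,314.00
Total: $101,962.50 − $16,314.00 = $85,648.50

$85,648.50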